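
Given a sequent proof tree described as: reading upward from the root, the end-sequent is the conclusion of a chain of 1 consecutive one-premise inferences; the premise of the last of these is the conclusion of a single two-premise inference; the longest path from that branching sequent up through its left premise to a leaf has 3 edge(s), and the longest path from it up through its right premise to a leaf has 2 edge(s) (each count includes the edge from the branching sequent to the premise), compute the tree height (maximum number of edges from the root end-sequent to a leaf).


Longest path through the left premise: 3 edges (measured from the branching sequent)
Longest path through the right premise: 2 edges
Height of the subtree rooted at the branching sequent: max(3, 2) = 3
The branching sequent sits 1 edges above the root (the chain of one-premise inferences), so height = 3 + 1 = 4

4


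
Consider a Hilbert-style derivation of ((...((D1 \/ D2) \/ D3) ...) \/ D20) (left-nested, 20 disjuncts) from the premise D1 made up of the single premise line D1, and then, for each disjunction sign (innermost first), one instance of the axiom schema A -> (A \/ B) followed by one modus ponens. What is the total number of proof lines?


Building the left-nested 20-ary disjunction from D1:
- 1 premise line (D1)
- 20 disjuncts means 19 disjunction signs; each needs 1 axiom instance + 1 MP = 2 lines: 2 * 19 = 38
Total = 1 + 38 = 39 lines.

39


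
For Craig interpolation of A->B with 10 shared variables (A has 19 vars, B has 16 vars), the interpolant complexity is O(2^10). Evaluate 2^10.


Shared atoms = 10
Craig interpolant size bound = 2^10
= 1024

1024


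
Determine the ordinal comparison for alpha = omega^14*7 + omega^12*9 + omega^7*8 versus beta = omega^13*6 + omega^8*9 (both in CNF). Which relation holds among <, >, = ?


Compare term by term from highest exponent:
alpha = omega^14*7 + omega^12*9 + omega^7*8
beta = omega^13*6 + omega^8*9
Term 1: alpha has omega^14*7, beta has omega^13*6
Term 2: alpha has omega^12*9, beta has omega^8*9
Term 3: alpha has omega^7*8, beta has omega^0*0
Result: alpha > beta

alpha > beta


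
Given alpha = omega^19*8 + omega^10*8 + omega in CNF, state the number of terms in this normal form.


CNF: omega^19*8 + omega^10*8 + omega
Count the summands separated by '+':
  term 1: omega^19*8
  term 2: omega^10*8
  term 3: omega
Total terms = 3

3


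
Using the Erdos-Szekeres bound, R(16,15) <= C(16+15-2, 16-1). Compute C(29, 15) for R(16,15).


R(16,15) <= C(16+15-2, 16-1) = C(29, 15)
C(29, 15) = 29! / (15! * 14!)
= 77558760

77558760


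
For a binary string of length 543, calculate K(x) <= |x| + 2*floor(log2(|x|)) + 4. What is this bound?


floor(log2(543)) = 9
2 * 9 = 18
K(x) <= 543 + 18 + 4 = 565

565


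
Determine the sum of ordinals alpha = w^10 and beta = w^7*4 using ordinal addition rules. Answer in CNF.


Ordinal addition w^10 + w^7*4:
Leading exponent of alpha (10) > leading exponent of beta (7).
Since alpha's term has higher exponent than beta's leading term,
the sum is simply alpha followed by beta.
Result = w^10 + w^7*4

w^10 + w^7*4


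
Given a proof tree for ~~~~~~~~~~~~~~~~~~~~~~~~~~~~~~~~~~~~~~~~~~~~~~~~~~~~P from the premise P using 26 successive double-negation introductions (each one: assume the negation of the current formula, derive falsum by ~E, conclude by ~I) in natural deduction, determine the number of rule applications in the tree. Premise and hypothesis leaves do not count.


Each double-negation introduction (from C infer ~~C) uses 2 inference nodes: one ~E (C and ~C give falsum) and one ~I (discharge ~C).
26 double negations = 26 * 2 = 52 inference nodes.

52


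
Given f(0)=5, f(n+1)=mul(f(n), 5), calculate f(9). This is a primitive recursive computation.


f(0) = 5
f(1) = mul(f(0), 5) = mul(5, 5) = 25
f(2) = mul(f(1), 5) = mul(25, 5) = 125
f(3) = mul(f(2), 5) = mul(125, 5) = 625
f(4) = mul(f(3), 5) = mul(625, 5) = 3125
f(5) = mul(f(4), 5) = mul(3125, 5) = 15625
f(6) = mul(f(5), 5) = mul(15625, 5) = 78125
f(7) = mul(f(6), 5) = mul(78125, 5) = 390625
f(8) = mul(f(7), 5) = mul(390625, 5) = 1953125
f(9) = mul(f(8), 5) = mul(1953125, 5) = 9765625


9765625


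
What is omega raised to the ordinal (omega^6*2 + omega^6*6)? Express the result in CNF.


omega^(omega^6*2 + omega^6*6):
Both terms of the exponent have the same exponent 6, so they merge: omega^6*2 + omega^6*6 = omega^6*(2+6) = omega^6*8.
omega raised to a CNF ordinal is a single CNF term: Result = omega^(omega^6*8)

omega^(omega^6*8)


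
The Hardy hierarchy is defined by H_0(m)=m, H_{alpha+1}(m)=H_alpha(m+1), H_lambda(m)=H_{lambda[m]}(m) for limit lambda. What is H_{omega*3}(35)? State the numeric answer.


H_{omega*3}(35):
For the Hardy hierarchy, H_{omega*k}(n) = 2^k * n.
2^3 = 8.
8 * 35 = 280

280


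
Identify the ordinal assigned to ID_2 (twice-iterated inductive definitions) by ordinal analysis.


The proof-theoretic ordinal of ID_2 (twice-iterated inductive definitions) is a standard result in ordinal analysis.
This ordinal is the supremum of order types of primitive recursive well-orderings
that the theory can prove to be well-ordered.
For ID_2 (twice-iterated inductive definitions), the proof-theoretic ordinal is psi_0(epsilon_{Omega_2+1}).

psi_0(epsilon_{Omega_2+1})


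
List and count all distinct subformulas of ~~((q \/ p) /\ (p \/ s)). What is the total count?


Formula: ~~((q \/ p) /\ (p \/ s))
Subformulas found:
  1. q
  2. s
  3. p
  4. (q \/ p)
  5. (p \/ s)
  6. ((q \/ p) /\ (p \/ s))
  7. ~((q \/ p) /\ (p \/ s))
  8. ~~((q \/ p) /\ (p \/ s))
Total distinct subformulas = 8

8


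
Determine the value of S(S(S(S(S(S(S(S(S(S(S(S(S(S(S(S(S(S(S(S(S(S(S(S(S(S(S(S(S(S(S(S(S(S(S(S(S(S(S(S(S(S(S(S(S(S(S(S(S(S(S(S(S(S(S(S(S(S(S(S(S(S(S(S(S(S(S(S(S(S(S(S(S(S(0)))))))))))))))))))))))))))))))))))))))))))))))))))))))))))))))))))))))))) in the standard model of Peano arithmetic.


Counting successors applied to 0:
74 applications of S to 0 = 74

74


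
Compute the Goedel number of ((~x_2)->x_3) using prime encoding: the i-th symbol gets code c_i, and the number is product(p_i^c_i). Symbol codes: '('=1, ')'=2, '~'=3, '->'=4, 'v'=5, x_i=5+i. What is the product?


Formula: ((~x_2)->x_3)
Symbol codes: [1, 1, 3, 7, 2, 4, 8, 2]
Primes: [2, 3, 5, 7, 11, 13, 17, 19]
p_1^1 = 2^1 = 2
p_2^1 = 3^1 = 3
p_3^3 = 5^3 = 125
p_4^7 = 7^7 = 823543
p_5^2 = 11^2 = 121
p_6^4 = 13^4 = 28561
p_7^8 = 17^8 = 6975757441
p_8^2 = 19^2 = 361
Product = 5375327085635907566153237250

5375327085635907566153237250


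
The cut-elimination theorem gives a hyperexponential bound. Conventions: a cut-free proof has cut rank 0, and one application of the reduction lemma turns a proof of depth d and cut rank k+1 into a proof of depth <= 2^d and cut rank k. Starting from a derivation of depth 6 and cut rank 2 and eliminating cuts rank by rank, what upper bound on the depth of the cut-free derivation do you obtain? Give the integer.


Each rank reduction sends depth d to at most 2^d; cut rank r needs r reductions.
2_0(6) = 6
2_1(6) = 2^6 = 64
2_2(6) = 2^64 = 18446744073709551616
Cut-free depth bound = 18446744073709551616

18446744073709551616


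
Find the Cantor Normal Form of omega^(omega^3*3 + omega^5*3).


omega^(omega^3*3 + omega^5*3):
In ordinal addition a term is absorbed by a following term of strictly larger exponent: 3 < 5, so omega^3*3 + omega^5*3 = omega^5*3.
omega raised to a CNF ordinal is a single CNF term: Result = omega^(omega^5*3)

omega^(omega^5*3)


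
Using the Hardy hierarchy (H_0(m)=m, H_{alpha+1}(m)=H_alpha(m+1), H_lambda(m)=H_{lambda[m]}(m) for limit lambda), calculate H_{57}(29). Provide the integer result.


H_57(29):
For finite ordinals k, H_k(n) = n + k (each successor step adds 1).
H_57(29) = 29 + 57 = 86

86


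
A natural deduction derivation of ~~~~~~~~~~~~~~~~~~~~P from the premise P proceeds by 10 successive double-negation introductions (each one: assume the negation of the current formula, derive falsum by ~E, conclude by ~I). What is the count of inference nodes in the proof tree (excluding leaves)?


Each double-negation introduction (from C infer ~~C) uses 2 inference nodes: one ~E (C and ~C give falsum) and one ~I (discharge ~C).
10 double negations = 10 * 2 = 20 inference nodes.

20


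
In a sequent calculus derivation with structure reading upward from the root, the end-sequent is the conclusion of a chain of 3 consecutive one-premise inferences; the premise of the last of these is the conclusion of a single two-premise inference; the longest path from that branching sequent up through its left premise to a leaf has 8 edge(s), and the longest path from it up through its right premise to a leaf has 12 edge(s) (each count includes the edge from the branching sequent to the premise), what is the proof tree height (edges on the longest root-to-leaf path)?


Longest path through the left premise: 8 edges (measured from the branching sequent)
Longest path through the right premise: 12 edges
Height of the subtree rooted at the branching sequent: max(8, 12) = 12
The branching sequent sits 3 edges above the root (the chain of one-premise inferences), so height = 12 + 3 = 15

15


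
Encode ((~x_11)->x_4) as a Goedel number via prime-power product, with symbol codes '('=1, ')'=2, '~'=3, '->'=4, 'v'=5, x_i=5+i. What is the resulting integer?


Formula: ((~x_11)->x_4)
Symbol codes: [1, 1, 3, 16, 2, 4, 9, 2]
Primes: [2, 3, 5, 7, 11, 13, 17, 19]
p_1^1 = 2^1 = 2
p_2^1 = 3^1 = 3
p_3^3 = 5^3 = 125
p_4^16 = 7^16 = 33232930569601
p_5^2 = 11^2 = 121
p_6^4 = 13^4 = 28561
p_7^9 = 17^9 = 118587876497
p_8^2 = 19^2 = 361
Product = 3687535224073514903218862041992432750

3687535224073514903218862041992432750


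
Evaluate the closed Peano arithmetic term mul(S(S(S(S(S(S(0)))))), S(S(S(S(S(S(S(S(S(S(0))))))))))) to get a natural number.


mul(S^6(0), S^10(0)):
S^6(0) = 6
S^10(0) = 10
6 * 10 = 60

60


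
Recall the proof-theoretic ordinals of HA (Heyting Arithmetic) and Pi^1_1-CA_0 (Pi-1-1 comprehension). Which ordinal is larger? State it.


Proof-theoretic ordinal of HA (Heyting Arithmetic): epsilon_0
Proof-theoretic ordinal of Pi^1_1-CA_0 (Pi-1-1 comprehension): psi_0(Omega_omega)
Comparing: epsilon_0 < psi_0(Omega_omega).
The larger ordinal is psi_0(Omega_omega) (from Pi^1_1-CA_0 (Pi-1-1 comprehension)).

psi_0(Omega_omega)


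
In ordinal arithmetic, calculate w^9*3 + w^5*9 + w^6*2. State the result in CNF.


Ordinal addition (w^9*3 + w^5*9) + w^6*2:
alpha's leading term has exponent 9 > beta's exponent 6, so it survives.
alpha's tail term has exponent 5 < beta's exponent 6, so it is absorbed by beta.
In ordinal addition, any term followed by a strictly larger-exponent term is absorbed.
Result = w^9*3 + w^6*2

w^9*3 + w^6*2


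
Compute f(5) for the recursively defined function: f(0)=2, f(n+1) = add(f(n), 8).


f(0) = 2
f(1) = add(f(0), 8) = add(2, 8) = 10
f(2) = add(f(1), 8) = add(10, 8) = 18
f(3) = add(f(2), 8) = add(18, 8) = 26
f(4) = add(f(3), 8) = add(26, 8) = 34
f(5) = add(f(4), 8) = add(34, 8) = 42


42


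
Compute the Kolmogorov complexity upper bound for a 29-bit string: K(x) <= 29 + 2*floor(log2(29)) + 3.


floor(log2(29)) = 4
2 * 4 = 8
K(x) <= 29 + 8 + 3 = 40

40


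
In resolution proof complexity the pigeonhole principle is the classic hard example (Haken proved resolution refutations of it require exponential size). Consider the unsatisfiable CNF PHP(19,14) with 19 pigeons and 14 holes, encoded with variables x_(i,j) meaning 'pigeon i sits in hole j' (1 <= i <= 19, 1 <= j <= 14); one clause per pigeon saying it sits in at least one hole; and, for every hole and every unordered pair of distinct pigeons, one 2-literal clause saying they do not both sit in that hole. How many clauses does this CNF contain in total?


PHP(19,14): 19 pigeons, 14 holes, 19*14 = 266 variables.
- pigeon clauses: one per pigeon -> 19 clauses
- hole clauses: 14 holes * C(19,2) = 14 * 171 -> 2394 clauses
Total clauses = 19 + 2394 = 2413

2413


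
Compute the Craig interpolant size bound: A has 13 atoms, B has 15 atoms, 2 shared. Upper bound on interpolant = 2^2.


Shared atoms = 2
Craig interpolant size bound = 2^2
= 4

4


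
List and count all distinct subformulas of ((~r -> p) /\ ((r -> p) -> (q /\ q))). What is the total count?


Formula: ((~r -> p) /\ ((r -> p) -> (q /\ q)))
Subformulas found:
  1. q
  2. r
  3. p
  4. ~r
  5. (r -> p)
  6. (q /\ q)
  7. (~r -> p)
  8. ((r -> p) -> (q /\ q))
  9. ((~r -> p) /\ ((r -> p) -> (q /\ q)))
Total distinct subformulas = 9

9


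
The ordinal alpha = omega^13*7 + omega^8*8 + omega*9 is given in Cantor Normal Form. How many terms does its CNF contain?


CNF: omega^13*7 + omega^8*8 + omega*9
Count the summands separated by '+':
  term 1: omega^13*7
  term 2: omega^8*8
  term 3: omega*9
Total terms = 3

3


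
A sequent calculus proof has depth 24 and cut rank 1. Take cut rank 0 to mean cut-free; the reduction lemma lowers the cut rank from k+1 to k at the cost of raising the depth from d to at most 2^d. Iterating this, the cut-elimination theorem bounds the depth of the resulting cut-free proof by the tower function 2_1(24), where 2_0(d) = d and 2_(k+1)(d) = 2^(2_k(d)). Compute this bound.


Each rank reduction sends depth d to at most 2^d; cut rank r needs r reductions.
2_0(24) = 24
2_1(24) = 2^24 = 16777216
Cut-free depth bound = 16777216

16777216


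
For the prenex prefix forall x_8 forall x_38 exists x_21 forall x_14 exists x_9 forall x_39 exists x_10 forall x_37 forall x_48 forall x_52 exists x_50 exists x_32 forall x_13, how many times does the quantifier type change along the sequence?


Walk the prefix and count type changes:
  position 1: forall -> forall
  position 2: forall -> exists <-- alternation
  position 3: exists -> forall <-- alternation
  position 4: forall -> exists <-- alternation
  position 5: exists -> forall <-- alternation
  position 6: forall -> exists <-- alternation
  position 7: exists -> forall <-- alternation
  position 8: forall -> forall
  position 9: forall -> forall
  position 10: forall -> exists <-- alternation
  position 11: exists -> exists
  position 12: exists -> forall <-- alternation
Total alternations = 8

8


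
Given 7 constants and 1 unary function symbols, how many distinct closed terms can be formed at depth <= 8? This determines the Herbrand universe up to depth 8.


Herbrand terms by depth:
Depth 0: 7 constants
Depth 1: 7 new terms (running total: 14)
Depth 2: 7 new terms (running total: 21)
Depth 3: 7 new terms (running total: 28)
Depth 4: 7 new terms (running total: 35)
Depth 5: 7 new terms (running total: 42)
Depth 6: 7 new terms (running total: 49)
Depth 7: 7 new terms (running total: 56)
Depth 8: 7 new terms (running total: 63)
Total distinct ground terms = 63

63


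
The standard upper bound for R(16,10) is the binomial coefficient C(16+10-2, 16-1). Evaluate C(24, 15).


R(16,10) <= C(16+10-2, 16-1) = C(24, 15)
C(24, 15) = 24! / (15! * 9!)
= 1307504

1307504


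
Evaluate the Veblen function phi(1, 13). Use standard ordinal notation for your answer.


phi(1, 13):
phi(1, beta) = epsilon_beta (the beta-th epsilon number).
phi(1, 13) = epsilon_13

epsilon_13


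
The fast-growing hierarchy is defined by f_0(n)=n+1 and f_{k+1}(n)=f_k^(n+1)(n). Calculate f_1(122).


f_1(122) = f_0^123(122)
f_0 adds 1 each time, applied 123 times.
f_1(122) = 122 + 123 = 245

245


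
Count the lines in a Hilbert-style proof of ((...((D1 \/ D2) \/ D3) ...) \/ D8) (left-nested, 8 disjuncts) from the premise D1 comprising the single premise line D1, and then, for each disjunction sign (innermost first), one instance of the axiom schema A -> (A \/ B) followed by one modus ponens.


Building the left-nested 8-ary disjunction from D1:
- 1 premise line (D1)
- 8 disjuncts means 7 disjunction signs; each needs 1 axiom instance + 1 MP = 2 lines: 2 * 7 = 14
Total = 1 + 14 = 15 lines.

15


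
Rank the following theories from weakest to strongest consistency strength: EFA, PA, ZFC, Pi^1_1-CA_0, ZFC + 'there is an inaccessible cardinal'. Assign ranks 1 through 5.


Ordering by consistency strength:
1. EFA
2. PA
3. Pi^1_1-CA_0
4. ZFC
5. ZFC + 'there is an inaccessible cardinal'


EFA=1, PA=2, ZFC=4, Pi^1_1-CA_0=3, ZFC + 'there is an inaccessible cardinal'=5


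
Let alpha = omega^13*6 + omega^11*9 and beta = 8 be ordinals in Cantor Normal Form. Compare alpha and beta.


Compare term by term from highest exponent:
alpha = omega^13*6 + omega^11*9
beta = 8
Term 1: alpha has omega^13*6, beta has omega^0*8
Term 2: alpha has omega^11*9, beta has omega^0*0
Result: alpha > beta

alpha > beta


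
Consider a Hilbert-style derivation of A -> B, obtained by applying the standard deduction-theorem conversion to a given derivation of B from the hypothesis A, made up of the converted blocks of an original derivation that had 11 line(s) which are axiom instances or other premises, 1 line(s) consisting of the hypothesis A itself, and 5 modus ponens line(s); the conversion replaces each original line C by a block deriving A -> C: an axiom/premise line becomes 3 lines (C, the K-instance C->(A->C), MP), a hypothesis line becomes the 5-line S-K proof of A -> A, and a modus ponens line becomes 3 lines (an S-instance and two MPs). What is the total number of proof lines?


Deduction-theorem conversion, block by block:
- 11 axiom/premise lines -> 3 lines each = 33
- 1 hypothesis lines -> 5 lines each (identity proof A->A) = 5
- 5 MP lines -> 3 lines each (S-instance, MP, MP) = 15
Total = 33 + 5 + 15 = 53 lines.

53


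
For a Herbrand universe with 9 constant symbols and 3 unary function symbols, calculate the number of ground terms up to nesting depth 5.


Herbrand terms by depth:
Depth 0: 9 constants
Depth 1: 27 new terms (running total: 36)
Depth 2: 81 new terms (running total: 117)
Depth 3: 243 new terms (running total: 360)
Depth 4: 729 new terms (running total: 1089)
Depth 5: 2187 new terms (running total: 3276)
Total distinct ground terms = 3276

3276


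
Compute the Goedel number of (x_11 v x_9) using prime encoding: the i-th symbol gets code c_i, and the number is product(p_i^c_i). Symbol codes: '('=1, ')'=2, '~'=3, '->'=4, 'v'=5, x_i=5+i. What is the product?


Formula: (x_11 v x_9)
Symbol codes: [1, 16, 5, 14, 2]
Primes: [2, 3, 5, 7, 11]
p_1^1 = 2^1 = 2
p_2^16 = 3^16 = 43046721
p_3^5 = 5^5 = 3125
p_4^14 = 7^14 = 678223072849
p_5^2 = 11^2 = 121
Product = 22078930040724518460056250

22078930040724518460056250


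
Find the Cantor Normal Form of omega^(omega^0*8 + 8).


omega^(omega^0*8 + 8):
omega^0 = 1, so the exponent is 8 + 8 = 16 (finite ordinal addition).
Result = omega^16, already a single CNF term.

omega^16


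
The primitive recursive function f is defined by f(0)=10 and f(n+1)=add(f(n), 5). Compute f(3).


f(0) = 10
f(1) = add(f(0), 5) = add(10, 5) = 15
f(2) = add(f(1), 5) = add(15, 5) = 20
f(3) = add(f(2), 5) = add(20, 5) = 25


25


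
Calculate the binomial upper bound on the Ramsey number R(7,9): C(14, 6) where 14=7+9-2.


R(7,9) <= C(7+9-2, 7-1) = C(14, 6)
C(14, 6) = 14! / (6! * 8!)
= 3003

3003


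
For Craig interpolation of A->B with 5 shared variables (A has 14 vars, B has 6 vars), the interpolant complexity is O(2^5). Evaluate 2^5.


Shared atoms = 5
Craig interpolant size bound = 2^5
= 32

32


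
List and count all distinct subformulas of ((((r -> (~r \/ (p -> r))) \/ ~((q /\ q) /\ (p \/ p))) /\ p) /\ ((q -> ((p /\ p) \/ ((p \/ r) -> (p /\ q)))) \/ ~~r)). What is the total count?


Formula: ((((r -> (~r \/ (p -> r))) \/ ~((q /\ q) /\ (p \/ p))) /\ p) /\ ((q -> ((p /\ p) \/ ((p \/ r) -> (p /\ q)))) \/ ~~r))
Subformulas found:
  1. r
  2. q
  3. p
  4. ~r
  5. ~~r
  6. (p \/ p)
  7. (p /\ q)
  8. (q /\ q)
  9. (p /\ p)
  10. (p -> r)
  11. (p \/ r)
  12. (~r \/ (p -> r))
  13. ((q /\ q) /\ (p \/ p))
  14. ((p \/ r) -> (p /\ q))
  15. ~((q /\ q) /\ (p \/ p))
  16. (r -> (~r \/ (p -> r)))
  17. ((p /\ p) \/ ((p \/ r) -> (p /\ q)))
  18. (q -> ((p /\ p) \/ ((p \/ r) -> (p /\ q))))
  19. ((r -> (~r \/ (p -> r))) \/ ~((q /\ q) /\ (p \/ p)))
  20. ((q -> ((p /\ p) \/ ((p \/ r) -> (p /\ q)))) \/ ~~r)
  21. (((r -> (~r \/ (p -> r))) \/ ~((q /\ q) /\ (p \/ p))) /\ p)
  22. ((((r -> (~r \/ (p -> r))) \/ ~((q /\ q) /\ (p \/ p))) /\ p) /\ ((q -> ((p /\ p) \/ ((p \/ r) -> (p /\ q)))) \/ ~~r))
Total distinct subformulas = 22

22


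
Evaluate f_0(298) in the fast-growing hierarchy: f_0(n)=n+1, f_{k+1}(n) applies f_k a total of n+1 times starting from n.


f_0(298) = 298 + 1 = 299

299


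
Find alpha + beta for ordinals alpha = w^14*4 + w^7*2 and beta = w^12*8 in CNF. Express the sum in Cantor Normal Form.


Ordinal addition (w^14*4 + w^7*2) + w^12*8:
alpha's leading term has exponent 14 > beta's exponent 12, so it survives.
alpha's tail term has exponent 7 < beta's exponent 12, so it is absorbed by beta.
In ordinal addition, any term followed by a strictly larger-exponent term is absorbed.
Result = w^14*4 + w^12*8

w^14*4 + w^12*8


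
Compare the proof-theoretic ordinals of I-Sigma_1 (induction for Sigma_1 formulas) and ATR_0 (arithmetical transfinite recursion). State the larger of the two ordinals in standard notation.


Proof-theoretic ordinal of I-Sigma_1 (induction for Sigma_1 formulas): omega^omega
Proof-theoretic ordinal of ATR_0 (arithmetical transfinite recursion): Gamma_0
Comparing: omega^omega < Gamma_0.
The larger ordinal is Gamma_0 (from ATR_0 (arithmetical transfinite recursion)).

Gamma_0


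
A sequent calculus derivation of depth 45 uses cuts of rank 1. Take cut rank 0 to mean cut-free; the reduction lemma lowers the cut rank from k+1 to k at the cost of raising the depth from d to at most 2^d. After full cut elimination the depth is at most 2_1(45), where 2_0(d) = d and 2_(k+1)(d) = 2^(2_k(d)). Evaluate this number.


Each rank reduction sends depth d to at most 2^d; cut rank r needs r reductions.
2_0(45) = 45
2_1(45) = 2^45 = 35184372088832
Cut-free depth bound = 35184372088832

35184372088832


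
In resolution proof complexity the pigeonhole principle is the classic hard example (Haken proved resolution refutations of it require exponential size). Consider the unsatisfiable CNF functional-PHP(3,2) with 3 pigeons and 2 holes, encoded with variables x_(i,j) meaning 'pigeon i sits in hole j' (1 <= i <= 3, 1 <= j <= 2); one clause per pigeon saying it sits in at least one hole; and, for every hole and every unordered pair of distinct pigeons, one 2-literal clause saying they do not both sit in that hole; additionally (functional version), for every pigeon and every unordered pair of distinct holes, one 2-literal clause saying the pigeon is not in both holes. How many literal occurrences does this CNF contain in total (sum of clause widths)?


functional-PHP(3,2): 3 pigeons, 2 holes, 3*2 = 6 variables.
- pigeon clauses: one per pigeon -> 3 clauses of width 2 -> 6 literals
- hole clauses: 2 holes * C(3,2) = 2 * 3 -> 6 clauses of width 2 -> 12 literals
- functional clauses: 3 pigeons * C(2,2) = 3 * 1 -> 3 clauses of width 2 -> 6 literals
Total literal occurrences = 6 + 12 + 6 = 24

24


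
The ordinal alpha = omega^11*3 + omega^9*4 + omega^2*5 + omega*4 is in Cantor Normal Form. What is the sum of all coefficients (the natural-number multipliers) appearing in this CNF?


CNF: omega^11*3 + omega^9*4 + omega^2*5 + omega*4
Coefficients: 3 + 4 + 5 + 4 = 16

16


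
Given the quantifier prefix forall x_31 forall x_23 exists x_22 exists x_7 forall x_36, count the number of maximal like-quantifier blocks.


Alternations = 2.
Blocks = alternations + 1 = 3

3


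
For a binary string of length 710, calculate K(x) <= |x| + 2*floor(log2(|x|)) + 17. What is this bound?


floor(log2(710)) = 9
2 * 9 = 18
K(x) <= 710 + 18 + 17 = 745

745


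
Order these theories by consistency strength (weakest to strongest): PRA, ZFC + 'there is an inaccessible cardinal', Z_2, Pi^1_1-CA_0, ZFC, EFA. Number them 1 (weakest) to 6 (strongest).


Ordering by consistency strength:
1. EFA
2. PRA
3. Pi^1_1-CA_0
4. Z_2
5. ZFC
6. ZFC + 'there is an inaccessible cardinal'


PRA=2, ZFC + 'there is an inaccessible cardinal'=6, Z_2=4, Pi^1_1-CA_0=3, ZFC=5, EFA=1


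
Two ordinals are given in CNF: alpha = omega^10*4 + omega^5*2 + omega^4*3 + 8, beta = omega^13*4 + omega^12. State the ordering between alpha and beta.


Compare term by term from highest exponent:
alpha = omega^10*4 + omega^5*2 + omega^4*3 + 8
beta = omega^13*4 + omega^12
Term 1: alpha has omega^10*4, beta has omega^13*4
Term 2: alpha has omega^5*2, beta has omega^12*1
Term 3: alpha has omega^4*3, beta has omega^0*0
Term 4: alpha has omega^0*8, beta has omega^0*0
Result: alpha < beta

alpha < beta


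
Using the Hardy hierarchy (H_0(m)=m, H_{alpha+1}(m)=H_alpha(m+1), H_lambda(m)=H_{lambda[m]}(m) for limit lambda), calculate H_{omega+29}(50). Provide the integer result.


H_{omega+29}(50):
Unwind the 29 successor steps: H_{omega+29}(50) = H_omega(50+29) = H_omega(79).
H_omega(m) = H_m(m) = m + m = 2m.
Result = 2 * 79 = 158

158


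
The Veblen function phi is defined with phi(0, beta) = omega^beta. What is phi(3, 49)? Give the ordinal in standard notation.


phi(3, 49):
phi(3, beta) = eta_beta (the beta-th eta number, fixed point of zeta).
phi(3, 49) = eta_49

eta_49


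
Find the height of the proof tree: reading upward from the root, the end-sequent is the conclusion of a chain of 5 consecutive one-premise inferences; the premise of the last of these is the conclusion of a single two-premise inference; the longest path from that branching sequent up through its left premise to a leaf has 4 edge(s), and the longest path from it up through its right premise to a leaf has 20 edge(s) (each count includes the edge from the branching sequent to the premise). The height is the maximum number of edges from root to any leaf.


Longest path through the left premise: 4 edges (measured from the branching sequent)
Longest path through the right premise: 20 edges
Height of the subtree rooted at the branching sequent: max(4, 20) = 20
The branching sequent sits 5 edges above the root (the chain of one-premise inferences), so height = 20 + 5 = 25

25


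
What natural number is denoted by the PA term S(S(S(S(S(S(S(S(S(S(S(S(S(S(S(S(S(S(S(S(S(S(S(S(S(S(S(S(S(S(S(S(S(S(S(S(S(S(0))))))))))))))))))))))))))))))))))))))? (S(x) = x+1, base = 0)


Counting successors applied to 0:
38 applications of S to 0 = 38

38


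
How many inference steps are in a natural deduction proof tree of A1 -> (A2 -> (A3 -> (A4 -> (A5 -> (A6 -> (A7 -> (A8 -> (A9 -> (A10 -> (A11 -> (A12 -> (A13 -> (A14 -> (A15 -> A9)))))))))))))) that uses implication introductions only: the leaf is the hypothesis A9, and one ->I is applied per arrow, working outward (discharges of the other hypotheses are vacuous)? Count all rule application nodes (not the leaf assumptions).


The formula has 15 arrows (->); its innermost consequent A9 is one of the antecedents,
so the proof starts from the hypothesis leaf A9 (not a rule application) and closes one arrow per ->I.
Building A1 -> (A2 -> (A3 -> (A4 -> (A5 -> (A6 -> (A7 -> (A8 -> (A9 -> (A10 -> (A11 -> (A12 -> (A13 -> (A14 -> (A15 -> A9)))))))))))))) therefore takes 15 nested implication introductions.
Total inference nodes = 15

15


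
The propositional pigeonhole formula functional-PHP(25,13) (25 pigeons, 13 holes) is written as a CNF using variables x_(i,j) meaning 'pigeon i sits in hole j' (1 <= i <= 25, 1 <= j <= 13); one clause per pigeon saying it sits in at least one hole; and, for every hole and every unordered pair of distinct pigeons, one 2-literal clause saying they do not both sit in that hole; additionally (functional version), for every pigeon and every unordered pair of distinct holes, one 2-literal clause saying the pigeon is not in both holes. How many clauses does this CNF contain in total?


functional-PHP(25,13): 25 pigeons, 13 holes, 25*13 = 325 variables.
- pigeon clauses: one per pigeon -> 25 clauses
- hole clauses: 13 holes * C(25,2) = 13 * 300 -> 3900 clauses
- functional clauses: 25 pigeons * C(13,2) = 25 * 78 -> 1950 clauses
Total clauses = 25 + 3900 + 1950 = 5875

5875


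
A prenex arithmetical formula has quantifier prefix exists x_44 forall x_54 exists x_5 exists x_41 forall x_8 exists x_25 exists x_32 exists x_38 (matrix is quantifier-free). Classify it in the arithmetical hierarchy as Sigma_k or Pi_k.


Leading quantifier is exists, so the class is Sigma.
Number of quantifier blocks = alternations + 1 = 4 + 1 = 5.
Classification: Sigma_5

Sigma_5


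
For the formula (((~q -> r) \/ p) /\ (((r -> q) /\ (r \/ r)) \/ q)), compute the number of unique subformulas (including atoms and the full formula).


Formula: (((~q -> r) \/ p) /\ (((r -> q) /\ (r \/ r)) \/ q))
Subformulas found:
  1. q
  2. r
  3. p
  4. ~q
  5. (r -> q)
  6. (r \/ r)
  7. (~q -> r)
  8. ((~q -> r) \/ p)
  9. ((r -> q) /\ (r \/ r))
  10. (((r -> q) /\ (r \/ r)) \/ q)
  11. (((~q -> r) \/ p) /\ (((r -> q) /\ (r \/ r)) \/ q))
Total distinct subformulas = 11

11


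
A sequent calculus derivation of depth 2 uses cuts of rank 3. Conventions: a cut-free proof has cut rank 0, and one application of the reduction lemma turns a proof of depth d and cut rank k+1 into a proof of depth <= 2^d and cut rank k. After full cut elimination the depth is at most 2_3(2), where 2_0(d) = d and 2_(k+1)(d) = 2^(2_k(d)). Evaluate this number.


Each rank reduction sends depth d to at most 2^d; cut rank r needs r reductions.
2_0(2) = 2
2_1(2) = 2^2 = 4
2_2(2) = 2^4 = 16
2_3(2) = 2^16 = 65536
Cut-free depth bound = 65536

65536


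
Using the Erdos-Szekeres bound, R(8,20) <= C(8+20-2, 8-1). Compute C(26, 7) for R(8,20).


R(8,20) <= C(8+20-2, 8-1) = C(26, 7)
C(26, 7) = 26! / (7! * 19!)
= 657800

657800


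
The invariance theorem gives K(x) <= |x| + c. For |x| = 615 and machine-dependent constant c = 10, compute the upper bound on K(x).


K(x) <= |x| + c = 615 + 10 = 625

625


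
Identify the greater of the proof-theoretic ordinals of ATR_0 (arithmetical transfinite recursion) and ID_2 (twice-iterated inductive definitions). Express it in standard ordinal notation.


Proof-theoretic ordinal of ATR_0 (arithmetical transfinite recursion): Gamma_0
Proof-theoretic ordinal of ID_2 (twice-iterated inductive definitions): psi_0(epsilon_{Omega_2+1})
Comparing: Gamma_0 < psi_0(epsilon_{Omega_2+1}).
The larger ordinal is psi_0(epsilon_{Omega_2+1}) (from ID_2 (twice-iterated inductive definitions)).

psi_0(epsilon_{Omega_2+1})


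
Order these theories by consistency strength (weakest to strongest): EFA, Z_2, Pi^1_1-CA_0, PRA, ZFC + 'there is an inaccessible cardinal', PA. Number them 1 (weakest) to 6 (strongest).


Ordering by consistency strength:
1. EFA
2. PRA
3. PA
4. Pi^1_1-CA_0
5. Z_2
6. ZFC + 'there is an inaccessible cardinal'


EFA=1, Z_2=5, Pi^1_1-CA_0=4, PRA=2, ZFC + 'there is an inaccessible cardinal'=6, PA=3


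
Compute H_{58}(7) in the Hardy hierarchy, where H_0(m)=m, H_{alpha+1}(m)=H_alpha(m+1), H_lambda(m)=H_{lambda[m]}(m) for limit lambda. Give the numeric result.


H_58(7):
For finite ordinals k, H_k(n) = n + k (each successor step adds 1).
H_58(7) = 7 + 58 = 65

65


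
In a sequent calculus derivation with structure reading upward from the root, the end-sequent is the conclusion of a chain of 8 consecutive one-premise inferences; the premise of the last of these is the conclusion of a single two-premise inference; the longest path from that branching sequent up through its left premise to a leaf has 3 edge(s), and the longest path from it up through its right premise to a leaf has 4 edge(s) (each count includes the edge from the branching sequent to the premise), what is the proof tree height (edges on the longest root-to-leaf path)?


Longest path through the left premise: 3 edges (measured from the branching sequent)
Longest path through the right premise: 4 edges
Height of the subtree rooted at the branching sequent: max(3, 4) = 4
The branching sequent sits 8 edges above the root (the chain of one-premise inferences), so height = 4 + 8 = 12

12


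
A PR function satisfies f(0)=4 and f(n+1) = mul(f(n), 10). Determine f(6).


f(0) = 4
f(1) = mul(f(0), 10) = mul(4, 10) = 40
f(2) = mul(f(1), 10) = mul(40, 10) = 400
f(3) = mul(f(2), 10) = mul(400, 10) = 4000
f(4) = mul(f(3), 10) = mul(4000, 10) = 40000
f(5) = mul(f(4), 10) = mul(40000, 10) = 400000
f(6) = mul(f(5), 10) = mul(400000, 10) = 4000000


4000000


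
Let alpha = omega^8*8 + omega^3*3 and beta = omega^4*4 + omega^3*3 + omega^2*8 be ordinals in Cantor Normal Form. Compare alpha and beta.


Compare term by term from highest exponent:
alpha = omega^8*8 + omega^3*3
beta = omega^4*4 + omega^3*3 + omega^2*8
Term 1: alpha has omega^8*8, beta has omega^4*4
Term 2: alpha has omega^3*3, beta has omega^3*3
Term 3: alpha has omega^0*0, beta has omega^2*8
Result: alpha > beta

alpha > beta


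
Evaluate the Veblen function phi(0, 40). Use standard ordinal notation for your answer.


phi(0, 40):
phi(0, beta) = omega^beta by definition.
phi(0, 40) = omega^40

omega^40


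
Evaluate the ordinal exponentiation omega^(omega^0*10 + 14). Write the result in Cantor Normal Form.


omega^(omega^0*10 + 14):
omega^0 = 1, so the exponent is 10 + 14 = 24 (finite ordinal addition).
Result = omega^24, already a single CNF term.

omega^24


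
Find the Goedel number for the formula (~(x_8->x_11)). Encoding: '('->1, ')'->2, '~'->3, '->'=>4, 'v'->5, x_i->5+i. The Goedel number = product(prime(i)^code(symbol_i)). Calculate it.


Formula: (~(x_8->x_11))
Symbol codes: [1, 3, 1, 13, 4, 16, 2, 2]
Primes: [2, 3, 5, 7, 11, 13, 17, 19]
p_1^1 = 2^1 = 2
p_2^3 = 3^3 = 27
p_3^1 = 5^1 = 5
p_4^13 = 7^13 = 96889010407
p_5^4 = 11^4 = 14641
p_6^16 = 13^16 = 665416609183179841
p_7^2 = 17^2 = 289
p_8^2 = 19^2 = 361
Product = 26589349130450944375631993513727742238610

26589349130450944375631993513727742238610


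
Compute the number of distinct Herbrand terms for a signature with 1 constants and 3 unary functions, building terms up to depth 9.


Herbrand terms by depth:
Depth 0: 1 constants
Depth 1: 3 new terms (running total: 4)
Depth 2: 9 new terms (running total: 13)
Depth 3: 27 new terms (running total: 40)
Depth 4: 81 new terms (running total: 121)
Depth 5: 243 new terms (running total: 364)
Depth 6: 729 new terms (running total: 1093)
Depth 7: 2187 new terms (running total: 3280)
Depth 8: 6561 new terms (running total: 9841)
Depth 9: 19683 new terms (running total: 29524)
Total distinct ground terms = 29524

29524


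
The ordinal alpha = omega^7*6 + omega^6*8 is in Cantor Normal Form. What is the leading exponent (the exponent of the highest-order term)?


CNF: omega^7*6 + omega^6*8
The leading term is omega^7*6, which has exponent 7.

7


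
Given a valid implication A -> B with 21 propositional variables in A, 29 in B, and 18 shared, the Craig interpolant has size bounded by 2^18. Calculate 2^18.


Shared atoms = 18
Craig interpolant size bound = 2^18
= 262144

262144


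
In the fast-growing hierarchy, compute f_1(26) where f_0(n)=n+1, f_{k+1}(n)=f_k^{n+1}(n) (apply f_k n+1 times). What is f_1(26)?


f_1(26) = f_0^27(26)
f_0 adds 1 each time, applied 27 times.
f_1(26) = 26 + 27 = 53

53


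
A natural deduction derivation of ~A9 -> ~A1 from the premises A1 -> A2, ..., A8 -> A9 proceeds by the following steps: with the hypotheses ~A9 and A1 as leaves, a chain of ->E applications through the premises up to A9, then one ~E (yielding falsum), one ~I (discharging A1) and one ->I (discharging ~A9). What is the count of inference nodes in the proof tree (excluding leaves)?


From hypothesis A1, 8 ->E steps along the 8 premises yield A9.
~E with hypothesis ~A9 gives falsum (1 node); ~I discharging A1 gives ~A1 (1 node); ->I discharging ~A9 gives the goal (1 node).
Total = 8 + 3 = 11 inference nodes.

11


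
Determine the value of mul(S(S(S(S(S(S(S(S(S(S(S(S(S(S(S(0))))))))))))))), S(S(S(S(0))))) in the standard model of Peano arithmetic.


mul(S^15(0), S^4(0)):
S^15(0) = 15
S^4(0) = 4
15 * 4 = 60

60


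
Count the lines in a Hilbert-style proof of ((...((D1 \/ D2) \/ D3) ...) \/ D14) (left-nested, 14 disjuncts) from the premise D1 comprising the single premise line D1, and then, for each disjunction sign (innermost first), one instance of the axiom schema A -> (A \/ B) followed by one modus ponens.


Building the left-nested 14-ary disjunction from D1:
- 1 premise line (D1)
- 14 disjuncts means 13 disjunction signs; each needs 1 axiom instance + 1 MP = 2 lines: 2 * 13 = 26
Total = 1 + 26 = 27 lines.

27


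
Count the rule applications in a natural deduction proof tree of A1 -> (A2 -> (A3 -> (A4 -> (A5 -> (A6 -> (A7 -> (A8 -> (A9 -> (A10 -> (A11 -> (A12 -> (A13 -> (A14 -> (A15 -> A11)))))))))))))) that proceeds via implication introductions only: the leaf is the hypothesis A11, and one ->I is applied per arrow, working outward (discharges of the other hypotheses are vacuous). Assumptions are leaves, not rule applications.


The formula has 15 arrows (->); its innermost consequent A11 is one of the antecedents,
so the proof starts from the hypothesis leaf A11 (not a rule application) and closes one arrow per ->I.
Building A1 -> (A2 -> (A3 -> (A4 -> (A5 -> (A6 -> (A7 -> (A8 -> (A9 -> (A10 -> (A11 -> (A12 -> (A13 -> (A14 -> (A15 -> A11)))))))))))))) therefore takes 15 nested implication introductions.
Total inference nodes = 15

15


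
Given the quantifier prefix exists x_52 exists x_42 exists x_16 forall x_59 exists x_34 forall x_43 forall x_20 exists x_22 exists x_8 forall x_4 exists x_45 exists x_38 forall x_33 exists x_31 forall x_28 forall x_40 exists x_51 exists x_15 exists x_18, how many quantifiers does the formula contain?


Quantifier prefix has 19 quantifier symbols.
Quantifier depth = 19

19


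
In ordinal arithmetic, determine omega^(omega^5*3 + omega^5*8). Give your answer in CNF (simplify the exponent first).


omega^(omega^5*3 + omega^5*8):
Both terms of the exponent have the same exponent 5, so they merge: omega^5*3 + omega^5*8 = omega^5*(3+8) = omega^5*11.
omega raised to a CNF ordinal is a single CNF term: Result = omega^(omega^5*11)

omega^(omega^5*11)


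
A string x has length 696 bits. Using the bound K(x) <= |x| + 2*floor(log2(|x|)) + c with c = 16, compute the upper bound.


floor(log2(696)) = 9
2 * 9 = 18
K(x) <= 696 + 18 + 16 = 730

730


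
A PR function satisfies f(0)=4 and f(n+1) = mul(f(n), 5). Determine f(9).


f(0) = 4
f(1) = mul(f(0), 5) = mul(4, 5) = 20
f(2) = mul(f(1), 5) = mul(20, 5) = 100
f(3) = mul(f(2), 5) = mul(100, 5) = 500
f(4) = mul(f(3), 5) = mul(500, 5) = 2500
f(5) = mul(f(4), 5) = mul(2500, 5) = 12500
f(6) = mul(f(5), 5) = mul(12500, 5) = 62500
f(7) = mul(f(6), 5) = mul(62500, 5) = 312500
f(8) = mul(f(7), 5) = mul(312500, 5) = 1562500
f(9) = mul(f(8), 5) = mul(1562500, 5) = 7812500


7812500


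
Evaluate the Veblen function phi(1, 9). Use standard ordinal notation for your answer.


phi(1, 9):
phi(1, beta) = epsilon_beta (the beta-th epsilon number).
phi(1, 9) = epsilon_9

epsilon_9


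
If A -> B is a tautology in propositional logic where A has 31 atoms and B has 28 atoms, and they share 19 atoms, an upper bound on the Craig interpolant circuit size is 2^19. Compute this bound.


Shared atoms = 19
Craig interpolant size bound = 2^19
= 524288

524288


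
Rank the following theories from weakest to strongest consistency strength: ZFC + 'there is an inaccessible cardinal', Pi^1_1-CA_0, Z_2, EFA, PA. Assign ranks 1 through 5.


Ordering by consistency strength:
1. EFA
2. PA
3. Pi^1_1-CA_0
4. Z_2
5. ZFC + 'there is an inaccessible cardinal'


ZFC + 'there is an inaccessible cardinal'=5, Pi^1_1-CA_0=3, Z_2=4, EFA=1, PA=2


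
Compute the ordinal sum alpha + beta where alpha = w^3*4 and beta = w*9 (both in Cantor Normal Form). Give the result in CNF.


Ordinal addition w^3*4 + w*9:
Leading exponent of alpha (3) > leading exponent of beta (1).
Since alpha's term has higher exponent than beta's leading term,
the sum is simply alpha followed by beta.
Result = w^3*4 + w*9

w^3*4 + w*9
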